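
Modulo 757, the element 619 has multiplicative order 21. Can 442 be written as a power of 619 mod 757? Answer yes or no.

no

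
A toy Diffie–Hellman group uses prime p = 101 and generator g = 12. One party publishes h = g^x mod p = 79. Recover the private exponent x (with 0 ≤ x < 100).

84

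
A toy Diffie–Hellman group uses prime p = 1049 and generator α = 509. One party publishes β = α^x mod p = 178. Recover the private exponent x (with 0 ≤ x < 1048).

843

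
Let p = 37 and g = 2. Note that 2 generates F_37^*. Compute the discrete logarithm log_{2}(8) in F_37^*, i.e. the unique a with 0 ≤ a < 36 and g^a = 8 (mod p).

3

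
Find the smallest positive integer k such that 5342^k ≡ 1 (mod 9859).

9858

The order of 5342 must divide p − 1 = 9858 = 2 · 3 · 31 · 53.
Divisors: 1, 2, 3, 6, 31, 53, 62, 93, 106, 159, 186, 318, 1643, 3286, 4929, 9858.
Check each in increasing order: 5342^1 ≡ 5342;  5342^2 ≡ 5018;  5342^3 ≡ 9394;  5342^6 ≡ 9186;  5342^31 ≡ 5129;  5342^53 ≡ 6799;  5342^62 ≡ 2829;  5342^93 ≡ 7352;  5342^106 ≡ 7409;  5342^159 ≡ 4160;  5342^186 ≡ 4866;  5342^318 ≡ 3055;  5342^1643 ≡ 5109;  5342^3286 ≡ 5108;  5342^4929 ≡ 9858;  5342^9858 ≡ 1.
Smallest exponent giving 1 is 9858.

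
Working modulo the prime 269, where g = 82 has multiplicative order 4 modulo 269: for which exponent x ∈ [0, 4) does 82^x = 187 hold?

Successive powers of 82 modulo 269:
  82^0=1  82^1=82  82^2=268  82^3=187
So 82^3 ≡ 187 (mod 269), giving x = 3.

3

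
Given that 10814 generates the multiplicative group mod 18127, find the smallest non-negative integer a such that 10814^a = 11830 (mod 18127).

Baby-step giant-step with m = ceil(sqrt(18126)) = 135.
Baby table (10814^j mod 18127 for j=0..134):
  0:1  1:10814  2:5319  3:2695  4:13641  5:14375  6:12225  7:939
  8:3226  9:9616  10:10952  11:11237  12:11637  13:4884  14:11625  15:2005
  16:2178  17:5919  18:1629  19:14689  20:18072  21:3421  22:15614  23:14918
  24:11079  25:6963  26:16451  27:2736  28:3840  29:14930  30:13958  31:16410
  32:12537  33:3285  34:13197  35:16614  36:7099  37:741  38:1040  39:7820
  40:3025  41:11242  42:11326  43:13352  44:6973  45:15829  46:1545  47:12663
  48:6324  49:12692  50:11771  51:3800  52:17418  53:595  54:17372  55:10707
  56:8349  57:13626  58:15308  59:4948  60:14895  61:16135  62:11515  63:8847
  64:15279  65:17628  66:5660  67:10488  68:14720  69:8893  70:5167  71:8524
  72:2741  73:3529  74:5271  75:9306  76:12107  77:11904  78:10029  79:17892
  80:14617  81:798  82:1120  83:2844  84:11624  85:9318  86:14986  87:3224
  88:6115  89:314  90:5847  91:2482  92:12388  93:5302  94:127  95:13853
  96:4814  97:15979  98:10342  99:12925  100:11780  101:10491  102:10908  103:6723
  104:13252  105:13193  106:9612  107:3950  108:8088  109:857  110:4701  111:8506
  112:7486  113:16549  114:11142  115:17546  116:7135  117:9378  118:11254  119:14205
  120:4672  121:3059  122:16378  123:10902  124:14347  125:17592  126:15150  127:274
  128:8335  129:7246  130:13350  131:3472  132:5191  133:14282  134:3508
Giant step factor: 10814^(-135) ≡ 662 (mod 18127).
Scan 11830·662^i mod 18127 for i = 0, 1, …:
  i=0: 11830   i=1: 596   i=2: 13885   i=3: 1481
  i=4: 1564   i=5: 2129   i=6: 13619   i=7: 6659
  i=8: 3397   i=9: 1066     …   i=38: 4793
  i=39: 741
Match at i=39, j=37: a = 39·135 + 37 = 5302.

5302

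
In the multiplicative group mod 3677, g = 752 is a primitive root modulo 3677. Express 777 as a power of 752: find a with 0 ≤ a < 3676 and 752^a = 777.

2906

Baby-step giant-step with m = ceil(sqrt(3676)) = 61.
Baby table (752^j mod 3677 for j=0..60):
  0:1  1:752  2:2923  3:2927  4:2258  5:2919  6:3596  7:1597
  8:2242  9:1918  10:952  11:2566  12:2884  13:3015  14:2248  15:2753
  16:105  17:1743  18:1724  19:2144  20:1762  21:1304  22:2526  23:2220
  24:82  25:2832  26:681  27:1009  28:1306  29:353  30:712  31:2259
  32:3671  33:2842  34:847  35:823  36:1160  37:871  38:486  39:1449
  40:1256  41:3200  42:1642  43:2989  44:1081  45:295  46:1220  47:1867
  48:3047  49:573  50:687  51:1844  52:459  53:3207  54:3229  55:1388
  56:3185  57:1393  58:3268  59:1300  60:3195
Giant step factor: 752^(-61) ≡ 592 (mod 3677).
Scan 777·592^i mod 3677 for i = 0, 1, …:
  i=0: 777   i=1: 359   i=2: 2939   i=3: 667
  i=4: 1425   i=5: 1567   i=6: 1060   i=7: 2430
  i=8: 853   i=9: 1227     …   i=46: 1313
  i=47: 1449
Match at i=47, j=39: a = 47·61 + 39 = 2906.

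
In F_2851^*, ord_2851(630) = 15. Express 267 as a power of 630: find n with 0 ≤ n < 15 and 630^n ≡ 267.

14

Successive powers of 630 modulo 2851:
  630^0=1  630^1=630  630^2=611  630^3=45  630^4=2691  630^5=1836
  630^6=2025  630^7=1353  630^8=2792  630^9=2744  630^10=1014  630^11=196
  630^12=887  630^13=14  630^14=267
So 630^14 ≡ 267 (mod 2851), giving n = 14.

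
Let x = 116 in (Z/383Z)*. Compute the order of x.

The order of 116 must divide p − 1 = 382 = 2 · 191.
Divisors: 1, 2, 191, 382.
Check each in increasing order: 116^1 ≡ 116;  116^2 ≡ 51;  116^191 ≡ 1.
Smallest exponent giving 1 is 191.

191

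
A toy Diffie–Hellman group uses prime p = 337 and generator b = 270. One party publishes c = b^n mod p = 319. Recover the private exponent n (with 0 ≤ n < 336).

Baby-step giant-step with m = ceil(sqrt(336)) = 19.
Baby table (270^j mod 337 for j=0..18):
  0:1  1:270  2:108  3:178  4:206  5:15  6:6  7:272
  8:311  9:57  10:225  11:90  12:36  13:284  14:181  15:5
  16:2  17:203  18:216
Giant step factor: 270^(-19) ≡ 71 (mod 337).
Scan 319·71^i mod 337 for i = 0, 1, …:
  i=0: 319   i=1: 70   i=2: 252   i=3: 31
  i=4: 179   i=5: 240   i=6: 190   i=7: 10
  i=8: 36
Match at i=8, j=12: n = 8·19 + 12 = 164.

164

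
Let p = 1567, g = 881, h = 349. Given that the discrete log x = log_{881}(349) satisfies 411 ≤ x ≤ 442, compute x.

414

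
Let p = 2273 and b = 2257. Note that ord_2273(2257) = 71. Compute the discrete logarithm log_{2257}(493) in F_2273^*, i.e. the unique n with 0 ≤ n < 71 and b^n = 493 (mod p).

Baby-step giant-step with m = ceil(sqrt(71)) = 9.
Baby table (2257^j mod 2273 for j=0..8):
  0:1  1:2257  2:256  3:450  4:1892  5:1550  6:203  7:1298
  8:1962
Giant step factor: 2257^(-9) ≡ 2236 (mod 2273).
Scan 493·2236^i mod 2273 for i = 0, 1, …:
  i=0: 493   i=1: 2216   i=2: 2109   i=3: 1522
  i=4: 511   i=5: 1550
Match at i=5, j=5: n = 5·9 + 5 = 50.

50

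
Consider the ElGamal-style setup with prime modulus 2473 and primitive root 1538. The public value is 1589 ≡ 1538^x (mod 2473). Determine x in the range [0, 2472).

844

Baby-step giant-step with m = ceil(sqrt(2472)) = 50.
Baby table (1538^j mod 2473 for j=0..49):
  0:1  1:1538  2:1256  3:315  4:2235  5:2433  6:305  7:1693
  8:2238  9:2101  10:1600  11:165  12:1524  13:1981  14:42  15:298
  16:819  17:865  18:2369  19:793  20:445  21:1862  22:22  23:1687
  24:429  25:1984  26:2183  27:1593  28:1764  29:151  30:2249  31:1708
  32:578  33:1157  34:1379  35:1541  36:924  37:1610  38:707  39:1719
  40:185  41:135  42:2371  43:1396  44:484  45:19  46:2019  47:1607
  48:1039  49:424
Giant step factor: 1538^(-50) ≡ 2268 (mod 2473).
Scan 1589·2268^i mod 2473 for i = 0, 1, …:
  i=0: 1589   i=1: 691   i=2: 1779   i=3: 1309
  i=4: 1212   i=5: 1313   i=6: 392   i=7: 1249
  i=8: 1147   i=9: 2273     …   i=15: 637
  i=16: 484
Match at i=16, j=44: x = 16·50 + 44 = 844.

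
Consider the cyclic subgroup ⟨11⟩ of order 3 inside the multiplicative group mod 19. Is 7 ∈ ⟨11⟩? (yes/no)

yes

7 ∈ ⟨11⟩ iff 7^3 ≡ 1 (mod 19), since |⟨11⟩| = 3.
7^3 mod 19 = 1.
Since 1 = 1, 7 lies in the subgroup.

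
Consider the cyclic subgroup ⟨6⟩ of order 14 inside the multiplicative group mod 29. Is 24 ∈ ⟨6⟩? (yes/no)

yes

⟨6⟩ has order 14; its elements mod 29 are {1, 4, 5, 6, 7, 9, 13, 16, 20, 22, 23, 24, 25, 28}.
24 is in this set.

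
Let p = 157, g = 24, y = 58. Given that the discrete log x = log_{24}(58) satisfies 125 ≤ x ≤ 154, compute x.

138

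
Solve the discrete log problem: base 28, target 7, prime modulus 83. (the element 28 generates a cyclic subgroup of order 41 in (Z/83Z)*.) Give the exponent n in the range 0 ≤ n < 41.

Successive powers of 28 modulo 83:
  28^0=1  28^1=28  28^2=37  28^3=40  28^4=41  28^5=69
  28^6=23  28^7=63  28^8=21  28^9=7
So 28^9 ≡ 7 (mod 83), giving n = 9.

9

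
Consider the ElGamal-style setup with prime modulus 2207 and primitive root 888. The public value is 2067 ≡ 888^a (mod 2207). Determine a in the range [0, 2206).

2149

Baby-step giant-step with m = ceil(sqrt(2206)) = 47.
Baby table (888^j mod 2207 for j=0..46):
  0:1  1:888  2:645  3:1147  4:1109  5:470  6:237  7:791
  8:582  9:378  10:200  11:1040  12:994  13:2079  14:1100  15:1306
  16:1053  17:1503  18:1636  19:562  20:274  21:542  22:170  23:884
  24:1507  25:774  26:935  27:448  28:564  29:2050  30:1832  31:257
  32:895  33:240  34:1248  35:310  36:1612  37:1320  38:243  39:1705
  40:38  41:639  42:233  43:1653  44:209  45:204  46:178
Giant step factor: 888^(-47) ≡ 691 (mod 2207).
Scan 2067·691^i mod 2207 for i = 0, 1, …:
  i=0: 2067   i=1: 368   i=2: 483   i=3: 496
  i=4: 651   i=5: 1820   i=6: 1837   i=7: 342
  i=8: 173   i=9: 365     …   i=44: 5
  i=45: 1248
Match at i=45, j=34: a = 45·47 + 34 = 2149.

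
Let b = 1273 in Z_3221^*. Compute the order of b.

1610

The order of 1273 must divide p − 1 = 3220 = 2^2 · 5 · 7 · 23.
Divisors: 1, 2, 4, 5, 7, 10, 14, 20, 23, 28, 35, 46, 70, 92, 115, 140, 161, 230, 322, 460, 644, 805, 1610, 3220.
Check each in increasing order: 1273^1 ≡ 1273;  1273^2 ≡ 366;  1273^4 ≡ 1895;  1273^5 ≡ 3027;  1273^7 ≡ 3079;  1273^10 ≡ 2205;  1273^14 ≡ 838;  1273^20 ≡ 1536;  1273^23 ≡ 1826;  1273^28 ≡ 66;  1273^35 ≡ 291;  1273^46 ≡ 541;  1273^70 ≡ 935;  1273^92 ≡ 2791;  1273^115 ≡ 744;  1273^140 ≡ 1334;  1273^161 ≡ 3100;  1273^230 ≡ 2745;  1273^322 ≡ 1757;  1273^460 ≡ 1106;  1273^644 ≡ 1331;  1273^805 ≡ 3220;  1273^1610 ≡ 1.
Smallest exponent giving 1 is 1610.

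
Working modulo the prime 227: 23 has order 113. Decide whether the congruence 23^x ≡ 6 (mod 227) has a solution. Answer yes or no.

no

6 ∈ ⟨23⟩ iff 6^113 ≡ 1 (mod 227), since |⟨23⟩| = 113.
6^113 mod 227 = 226.
Since 226 ≠ 1, 6 does not lie in the subgroup.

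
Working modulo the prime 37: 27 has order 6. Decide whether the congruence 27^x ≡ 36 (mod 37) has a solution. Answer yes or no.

yes

⟨27⟩ has order 6; its elements mod 37 are {1, 10, 11, 26, 27, 36}.
36 is in this set.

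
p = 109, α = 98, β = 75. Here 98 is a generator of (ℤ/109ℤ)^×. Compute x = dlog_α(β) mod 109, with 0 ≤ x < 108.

48

Baby-step giant-step with m = ceil(sqrt(108)) = 11.
Baby table (98^j mod 109 for j=0..10):
  0:1  1:98  2:12  3:86  4:35  5:51  6:93  7:67
  8:26  9:41  10:94
Giant step factor: 98^(-11) ≡ 37 (mod 109).
Scan 75·37^i mod 109 for i = 0, 1, …:
  i=0: 75   i=1: 50   i=2: 106   i=3: 107
  i=4: 35
Match at i=4, j=4: x = 4·11 + 4 = 48.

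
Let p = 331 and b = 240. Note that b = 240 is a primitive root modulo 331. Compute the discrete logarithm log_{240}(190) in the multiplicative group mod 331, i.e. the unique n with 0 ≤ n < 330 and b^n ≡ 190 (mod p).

Baby-step giant-step with m = ceil(sqrt(330)) = 19.
Baby table (240^j mod 331 for j=0..18):
  0:1  1:240  2:6  3:116  4:36  5:34  6:216  7:204
  8:303  9:231  10:163  11:62  12:316  13:41  14:241  15:246
  16:122  17:152  18:70
Giant step factor: 240^(-19) ≡ 237 (mod 331).
Scan 190·237^i mod 331 for i = 0, 1, …:
  i=0: 190   i=1: 14   i=2: 8   i=3: 241
Match at i=3, j=14: n = 3·19 + 14 = 71.

71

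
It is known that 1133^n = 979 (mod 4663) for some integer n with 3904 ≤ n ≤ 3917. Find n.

3911

Compute 1133^3904 mod 4663 = 4008, then multiply by 1133 repeatedly:
  1133^3904=4008  1133^3905=3965  1133^3906=1876  1133^3907=3843  1133^3908=3540
  1133^3909=640  1133^3910=2355  1133^3911=979
Found 979 at exponent 3911.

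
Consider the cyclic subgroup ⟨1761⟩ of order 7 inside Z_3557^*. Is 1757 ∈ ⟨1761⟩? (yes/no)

⟨1761⟩ has order 7; its elements mod 3557 are {1, 1025, 1310, 1626, 1761, 1974, 2974}.
1757 is not in this set.

no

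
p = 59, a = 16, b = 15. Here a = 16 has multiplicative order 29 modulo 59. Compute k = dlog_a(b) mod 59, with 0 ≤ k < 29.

Successive powers of 16 modulo 59:
  16^0=1  16^1=16  16^2=20  16^3=25  16^4=46  16^5=28
  16^6=35  16^7=29  16^8=51  16^9=49  16^10=17  16^11=36
  16^12=45  16^13=12  16^14=15
So 16^14 ≡ 15 (mod 59), giving k = 14.

14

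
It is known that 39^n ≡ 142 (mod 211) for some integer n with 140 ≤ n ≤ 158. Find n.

157

Compute 39^140 mod 211 = 14, then multiply by 39 repeatedly:
  39^140=14  39^141=124  39^142=194  39^143=181  39^144=96
  39^145=157  39^146=4  39^147=156  39^148=176  39^149=112
  39^150=148  39^151=75  39^152=182  39^153=135  39^154=201
  39^155=32  39^156=193  39^157=142
Found 142 at exponent 157.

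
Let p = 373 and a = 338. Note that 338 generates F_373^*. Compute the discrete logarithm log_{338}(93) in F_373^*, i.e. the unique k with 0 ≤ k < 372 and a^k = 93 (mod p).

112

Baby-step giant-step with m = ceil(sqrt(372)) = 20.
Baby table (338^j mod 373 for j=0..19):
  0:1  1:338  2:106  3:20  4:46  5:255  6:27  7:174
  8:251  9:167  10:123  11:171  12:356  13:222  14:63  15:33
  16:337  17:141  18:287  19:26
Giant step factor: 338^(-20) ≡ 257 (mod 373).
Scan 93·257^i mod 373 for i = 0, 1, …:
  i=0: 93   i=1: 29   i=2: 366   i=3: 66
  i=4: 177   i=5: 356
Match at i=5, j=12: k = 5·20 + 12 = 112.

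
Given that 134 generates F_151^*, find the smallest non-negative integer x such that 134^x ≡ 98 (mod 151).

138

Baby-step giant-step with m = ceil(sqrt(150)) = 13.
Baby table (134^j mod 151 for j=0..12):
  0:1  1:134  2:138  3:70  4:18  5:147  6:68  7:52
  8:22  9:79  10:16  11:30  12:94
Giant step factor: 134^(-13) ≡ 12 (mod 151).
Scan 98·12^i mod 151 for i = 0, 1, …:
  i=0: 98   i=1: 119   i=2: 69   i=3: 73
  i=4: 121   i=5: 93   i=6: 59   i=7: 104
  i=8: 40   i=9: 27   i=10: 22
Match at i=10, j=8: x = 10·13 + 8 = 138.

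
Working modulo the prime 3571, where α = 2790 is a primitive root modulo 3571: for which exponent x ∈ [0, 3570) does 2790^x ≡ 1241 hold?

Baby-step giant-step with m = ceil(sqrt(3570)) = 60.
Baby table (2790^j mod 3571 for j=0..59):
  0:1  1:2790  2:2891  3:2572  4:1741  5:830  6:1692  7:3389
  8:2873  9:2346  10:3268  11:957  12:2493  13:2733  14:985  15:2051
  16:1548  17:1581  18:805  19:3362  20:2534  21:2851  22:1673  23:373
  24:1509  25:3472  26:2328  27:3042  28:2484  29:2620  30:3534  31:329
  32:163  33:1253  34:3432  35:1429  36:1674  37:3163  38:829  39:2473
  40:498  41:301  42:605  43:2438  44:2836  45:2675  46:3431  47:2210
  48:2354  49:591  50:2659  51:1643  52:2377  53:483  54:1303  55:92
  56:3139  57:1718  58:938  59:3048
Giant step factor: 2790^(-60) ≡ 1539 (mod 3571).
Scan 1241·1539^i mod 3571 for i = 0, 1, …:
  i=0: 1241   i=1: 2985   i=2: 1609   i=3: 1548
Match at i=3, j=16: x = 3·60 + 16 = 196.

196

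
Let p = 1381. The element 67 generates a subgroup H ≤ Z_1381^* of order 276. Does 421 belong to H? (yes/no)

no

421 ∈ ⟨67⟩ iff 421^276 ≡ 1 (mod 1381), since |⟨67⟩| = 276.
421^276 mod 1381 = 101.
Since 101 ≠ 1, 421 does not lie in the subgroup.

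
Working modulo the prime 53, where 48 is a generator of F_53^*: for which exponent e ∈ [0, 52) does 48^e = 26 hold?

21

Baby-step giant-step with m = ceil(sqrt(52)) = 8.
Baby table (48^j mod 53 for j=0..7):
  0:1  1:48  2:25  3:34  4:42  5:2  6:43  7:50
Giant step factor: 48^(-8) ≡ 46 (mod 53).
Scan 26·46^i mod 53 for i = 0, 1, …:
  i=0: 26   i=1: 30   i=2: 2
Match at i=2, j=5: e = 2·8 + 5 = 21.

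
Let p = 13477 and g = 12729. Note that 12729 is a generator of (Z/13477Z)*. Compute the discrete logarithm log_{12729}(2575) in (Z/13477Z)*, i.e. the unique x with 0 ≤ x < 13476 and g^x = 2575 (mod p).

11831

Baby-step giant-step with m = ceil(sqrt(13476)) = 117.
Baby table (12729^j mod 13477 for j=0..116):
  0:1  1:12729  2:6947  3:5766  4:13149  5:2758  6:12474  7:9009
  8:13245  9:11812  10:5536  11:9988  12:8711  13:7040  14:3587  15:12324
  16:13393  17:8924  18:9440  19:828  20:598  21:10914  22:3390  23:11433
  24:6011  25:5090  26:6671  27:10059  28:9511  29:1628  30:8663  31:2513
  32:7056  33:5096  34:2183  35:11310  36:3676  37:13137  38:11734  39:9972
  40:7202  41:3704  42:5670  43:4095  44:9696  45:11495  46:66  47:4540
  48:284  49:3200  50:5306  51:6827  52:1187  53:1606  54:11642  55:11403
  56:1497  57:12312  58:8892  59:6422  60:7633  61:4764  62:7933  63:9473
  64:3098  65:740  66:12514  67:6043  68:8108  69:13343  70:5893  71:12492
  72:9022  73:3521  74:7784  75:13109  76:5724  77:4134  78:7478  79:12888
  80:9308  81:5225  82:30  83:4514  84:6255  85:11256  86:3637  87:1878
  88:10341  89:730  90:6517  91:3958  92:4356  93:3146  94:5267  95:9045
  96:13271  97:5841  98:10957  99:11657  100:183  101:11363  102:4463  103:3972
  104:7361  105:6065  106:5129  107:4453  108:11452  109:5276  110:2313  111:8409
  112:3827  113:8005  114:9525  115:4633  116:11582
Giant step factor: 12729^(-117) ≡ 1203 (mod 13477).
Scan 2575·1203^i mod 13477 for i = 0, 1, …:
  i=0: 2575   i=1: 11492   i=2: 10951   i=3: 7024
  i=4: 13270   i=5: 7042   i=6: 7970   i=7: 5763
  i=8: 5711   i=9: 10540     …   i=100: 1661
  i=101: 3587
Match at i=101, j=14: x = 101·117 + 14 = 11831.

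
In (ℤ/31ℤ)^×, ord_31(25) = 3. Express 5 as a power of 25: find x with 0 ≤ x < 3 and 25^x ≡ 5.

2

Successive powers of 25 modulo 31:
  25^0=1  25^1=25  25^2=5
So 25^2 ≡ 5 (mod 31), giving x = 2.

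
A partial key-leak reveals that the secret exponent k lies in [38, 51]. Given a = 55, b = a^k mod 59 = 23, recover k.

51

Compute 55^38 mod 59 = 7, then multiply by 55 repeatedly:
  55^38=7  55^39=31  55^40=53  55^41=24  55^42=22
  55^43=30  55^44=57  55^45=8  55^46=27  55^47=10
  55^48=19  55^49=42  55^50=9  55^51=23
Found 23 at exponent 51.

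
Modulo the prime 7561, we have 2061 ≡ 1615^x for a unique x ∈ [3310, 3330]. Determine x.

3322

Compute 1615^3310 mod 7561 = 4251, then multiply by 1615 repeatedly:
  1615^3310=4251  1615^3311=7538  1615^3312=660  1615^3313=7360  1615^3314=508
  1615^3315=3832  1615^3316=3782  1615^3317=6203  1615^3318=7081  1615^3319=3583
  1615^3320=2380  1615^3321=2712  1615^3322=2061
Found 2061 at exponent 3322.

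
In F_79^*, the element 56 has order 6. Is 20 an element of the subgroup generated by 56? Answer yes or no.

no

20 ∈ ⟨56⟩ iff 20^6 ≡ 1 (mod 79), since |⟨56⟩| = 6.
20^6 mod 79 = 46.
Since 46 ≠ 1, 20 does not lie in the subgroup.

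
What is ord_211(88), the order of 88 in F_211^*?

14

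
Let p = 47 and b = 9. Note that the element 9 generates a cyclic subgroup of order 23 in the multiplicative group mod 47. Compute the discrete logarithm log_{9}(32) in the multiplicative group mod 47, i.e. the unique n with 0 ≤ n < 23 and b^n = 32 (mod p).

Successive powers of 9 modulo 47:
  9^0=1  9^1=9  9^2=34  9^3=24  9^4=28  9^5=17
  9^6=12  9^7=14  9^8=32
So 9^8 ≡ 32 (mod 47), giving n = 8.

8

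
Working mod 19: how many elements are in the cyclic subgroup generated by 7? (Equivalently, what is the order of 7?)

The order of 7 must divide p − 1 = 18 = 2 · 3^2.
Divisors: 1, 2, 3, 6, 9, 18.
Check each in increasing order: 7^1 ≡ 7;  7^2 ≡ 11;  7^3 ≡ 1.
Smallest exponent giving 1 is 3.

3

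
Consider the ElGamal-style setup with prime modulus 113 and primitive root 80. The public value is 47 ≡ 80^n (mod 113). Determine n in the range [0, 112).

37

Baby-step giant-step with m = ceil(sqrt(112)) = 11.
Baby table (80^j mod 113 for j=0..10):
  0:1  1:80  2:72  3:110  4:99  5:10  6:9  7:42
  8:83  9:86  10:100
Giant step factor: 80^(-11) ≡ 54 (mod 113).
Scan 47·54^i mod 113 for i = 0, 1, …:
  i=0: 47   i=1: 52   i=2: 96   i=3: 99
Match at i=3, j=4: n = 3·11 + 4 = 37.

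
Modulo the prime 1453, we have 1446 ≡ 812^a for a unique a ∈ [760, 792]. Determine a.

Compute 812^760 mod 1453 = 1243, then multiply by 812 repeatedly:
  812^760=1243  812^761=934  812^762=1395  812^763=853  812^764=1008
  812^765=457  812^766=569  812^767=1427  812^768=683  812^769=1003
  812^770=756  812^771=706  812^772=790  812^773=707  812^774=149
  812^775=389  812^776=567  812^777=1256  812^778=1319  812^779=167
  812^780=475  812^781=655  812^782=62  812^783=942  812^784=626
  812^785=1215  812^786=1446
Found 1446 at exponent 786.

786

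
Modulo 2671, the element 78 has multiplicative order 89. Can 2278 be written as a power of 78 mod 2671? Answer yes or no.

2278 ∈ ⟨78⟩ iff 2278^89 ≡ 1 (mod 2671), since |⟨78⟩| = 89.
2278^89 mod 2671 = 1.
Since 1 = 1, 2278 lies in the subgroup.

yes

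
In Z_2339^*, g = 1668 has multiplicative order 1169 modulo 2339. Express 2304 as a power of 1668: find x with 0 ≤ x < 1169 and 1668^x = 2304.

Baby-step giant-step with m = ceil(sqrt(1169)) = 35.
Baby table (1668^j mod 2339 for j=0..34):
  0:1  1:1668  2:1153  3:546  4:857  5:347  6:1063  7:122
  8:3  9:326  10:1120  11:1638  12:232  13:1041  14:850  15:366
  16:9  17:978  18:1021  19:236  20:696  21:784  22:211  23:1098
  24:27  25:595  26:724  27:708  28:2088  29:13  30:633  31:955
  32:81  33:1785  34:2172
Giant step factor: 1668^(-35) ≡ 1349 (mod 2339).
Scan 2304·1349^i mod 2339 for i = 0, 1, …:
  i=0: 2304   i=1: 1904   i=2: 274   i=3: 64
  i=4: 2132   i=5: 1437   i=6: 1821   i=7: 579
  i=8: 2184   i=9: 1415   i=10: 211
Match at i=10, j=22: x = 10·35 + 22 = 372.

372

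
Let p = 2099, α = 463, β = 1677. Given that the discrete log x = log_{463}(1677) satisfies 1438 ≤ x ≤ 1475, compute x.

1456

Compute 463^1438 mod 2099 = 1290, then multiply by 463 repeatedly:
  463^1438=1290  463^1439=1154  463^1440=1156  463^1441=2082  463^1442=525
  463^1443=1690  463^1444=1642  463^1445=408  463^1446=2093  463^1447=1420
  463^1448=473  463^1449=703  463^1450=144  463^1451=1603  463^1452=1242
  463^1453=2019  463^1454=742  463^1455=1409  463^1456=1677
Found 1677 at exponent 1456.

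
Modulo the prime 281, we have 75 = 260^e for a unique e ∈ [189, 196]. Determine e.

Compute 260^189 mod 281 = 220, then multiply by 260 repeatedly:
  260^189=220  260^190=157  260^191=75
Found 75 at exponent 191.

191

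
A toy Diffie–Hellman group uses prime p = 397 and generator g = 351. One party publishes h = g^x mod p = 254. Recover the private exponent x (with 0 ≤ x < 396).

281

Baby-step giant-step with m = ceil(sqrt(396)) = 20.
Baby table (351^j mod 397 for j=0..19):
  0:1  1:351  2:131  3:326  4:90  5:227  6:277  7:359
  8:160  9:183  10:316  11:153  12:108  13:193  14:253  15:272
  16:192  17:299  18:141  19:263
Giant step factor: 351^(-20) ≡ 19 (mod 397).
Scan 254·19^i mod 397 for i = 0, 1, …:
  i=0: 254   i=1: 62   i=2: 384   i=3: 150
  i=4: 71   i=5: 158   i=6: 223   i=7: 267
  i=8: 309   i=9: 313     …   i=13: 311
  i=14: 351
Match at i=14, j=1: x = 14·20 + 1 = 281.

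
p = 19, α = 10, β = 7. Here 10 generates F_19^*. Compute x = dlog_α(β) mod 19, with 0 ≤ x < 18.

12

Successive powers of 10 modulo 19:
  10^0=1  10^1=10  10^2=5  10^3=12  10^4=6  10^5=3
  10^6=11  10^7=15  10^8=17  10^9=18  10^10=9  10^11=14
  10^12=7
So 10^12 ≡ 7 (mod 19), giving x = 12.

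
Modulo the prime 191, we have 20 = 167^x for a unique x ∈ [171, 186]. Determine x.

176

Compute 167^171 mod 191 = 152, then multiply by 167 repeatedly:
  167^171=152  167^172=172  167^173=74  167^174=134  167^175=31
  167^176=20
Found 20 at exponent 176.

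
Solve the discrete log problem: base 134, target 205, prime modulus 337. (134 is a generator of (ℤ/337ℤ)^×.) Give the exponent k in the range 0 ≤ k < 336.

155

Baby-step giant-step with m = ceil(sqrt(336)) = 19.
Baby table (134^j mod 337 for j=0..18):
  0:1  1:134  2:95  3:261  4:263  5:194  6:47  7:232
  8:84  9:135  10:229  11:19  12:187  13:120  14:241  15:279
  16:316  17:219  18:27
Giant step factor: 134^(-19) ≡ 53 (mod 337).
Scan 205·53^i mod 337 for i = 0, 1, …:
  i=0: 205   i=1: 81   i=2: 249   i=3: 54
  i=4: 166   i=5: 36   i=6: 223   i=7: 24
  i=8: 261
Match at i=8, j=3: k = 8·19 + 3 = 155.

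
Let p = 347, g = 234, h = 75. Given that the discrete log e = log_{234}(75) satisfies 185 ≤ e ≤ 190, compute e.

Compute 234^185 mod 347 = 170, then multiply by 234 repeatedly:
  234^185=170  234^186=222  234^187=245  234^188=75
Found 75 at exponent 188.

188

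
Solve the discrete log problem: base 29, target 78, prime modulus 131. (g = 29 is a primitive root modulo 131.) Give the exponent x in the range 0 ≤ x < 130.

91

Baby-step giant-step with m = ceil(sqrt(130)) = 12.
Baby table (29^j mod 131 for j=0..11):
  0:1  1:29  2:55  3:23  4:12  5:86  6:5  7:14
  8:13  9:115  10:60  11:37
Giant step factor: 29^(-12) ≡ 21 (mod 131).
Scan 78·21^i mod 131 for i = 0, 1, …:
  i=0: 78   i=1: 66   i=2: 76   i=3: 24
  i=4: 111   i=5: 104   i=6: 88   i=7: 14
Match at i=7, j=7: x = 7·12 + 7 = 91.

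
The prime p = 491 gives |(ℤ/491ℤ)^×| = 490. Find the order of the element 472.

245

The order of 472 must divide p − 1 = 490 = 2 · 5 · 7^2.
Divisors: 1, 2, 5, 7, 10, 14, 35, 49, 70, 98, 245, 490.
Check each in increasing order: 472^1 ≡ 472;  472^2 ≡ 361;  472^5 ≡ 14;  472^7 ≡ 144;  472^10 ≡ 196;  472^14 ≡ 114;  472^35 ≡ 223;  472^49 ≡ 381;  472^70 ≡ 138;  472^98 ≡ 316;  472^245 ≡ 1.
Smallest exponent giving 1 is 245.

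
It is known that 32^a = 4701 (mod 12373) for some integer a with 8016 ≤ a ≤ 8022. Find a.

Compute 32^8016 mod 12373 = 4701, then multiply by 32 repeatedly:
  32^8016=4701
Found 4701 at exponent 8016.

8016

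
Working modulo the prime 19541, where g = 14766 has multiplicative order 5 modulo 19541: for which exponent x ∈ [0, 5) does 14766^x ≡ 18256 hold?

Successive powers of 14766 modulo 19541:
  14766^0=1  14766^1=14766  14766^2=15819  14766^3=9781  14766^4=18256
So 14766^4 ≡ 18256 (mod 19541), giving x = 4.

4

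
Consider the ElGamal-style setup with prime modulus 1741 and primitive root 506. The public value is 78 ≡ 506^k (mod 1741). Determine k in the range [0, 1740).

1737

Baby-step giant-step with m = ceil(sqrt(1740)) = 42.
Baby table (506^j mod 1741 for j=0..41):
  0:1  1:506  2:109  3:1183  4:1435  5:113  6:1466  7:130
  8:1363  9:242  10:582  11:263  12:762  13:811  14:1231  15:1349
  16:122  17:797  18:1111  19:1564  20:970  21:1599  22:1270  23:191
  24:891  25:1668  26:1364  27:748  28:691  29:1446  30:456  31:924
  32:956  33:1479  34:1485  35:1039  36:1693  37:86  38:1732  39:669
  40:760  41:1540
Giant step factor: 506^(-42) ≡ 1179 (mod 1741).
Scan 78·1179^i mod 1741 for i = 0, 1, …:
  i=0: 78   i=1: 1430   i=2: 682   i=3: 1477
  i=4: 383   i=5: 638   i=6: 90   i=7: 1650
  i=8: 653   i=9: 365     …   i=40: 1593
  i=41: 1349
Match at i=41, j=15: k = 41·42 + 15 = 1737.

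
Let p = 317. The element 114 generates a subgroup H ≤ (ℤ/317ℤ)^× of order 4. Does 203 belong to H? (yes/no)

yes

⟨114⟩ has order 4; its elements mod 317 are {1, 114, 203, 316}.
203 is in this set.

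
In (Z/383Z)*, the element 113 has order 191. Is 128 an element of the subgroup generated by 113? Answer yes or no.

yes

128 ∈ ⟨113⟩ iff 128^191 ≡ 1 (mod 383), since |⟨113⟩| = 191.
128^191 mod 383 = 1.
Since 1 = 1, 128 lies in the subgroup.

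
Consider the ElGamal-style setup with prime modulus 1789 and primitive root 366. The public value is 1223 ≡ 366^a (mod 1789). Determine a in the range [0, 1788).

Baby-step giant-step with m = ceil(sqrt(1788)) = 43.
Baby table (366^j mod 1789 for j=0..42):
  0:1  1:366  2:1570  3:351  4:1447  5:58  6:1549  7:1610
  8:679  9:1632  10:1575  11:392  12:352  13:24  14:1628  15:111
  16:1268  17:737  18:1392  19:1396  20:1071  21:195  22:1599  23:231
  24:463  25:1292  26:576  27:1503  28:875  29:19  30:1587  31:1206
  32:1302  33:658  34:1102  35:807  36:177  37:378  38:595  39:1301
  40:292  41:1321  42:456
Giant step factor: 366^(-43) ≡ 1041 (mod 1789).
Scan 1223·1041^i mod 1789 for i = 0, 1, …:
  i=0: 1223   i=1: 1164   i=2: 571   i=3: 463
Match at i=3, j=24: a = 3·43 + 24 = 153.

153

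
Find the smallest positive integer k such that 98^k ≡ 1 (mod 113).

4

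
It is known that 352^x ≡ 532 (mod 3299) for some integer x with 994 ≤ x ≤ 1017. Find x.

Compute 352^994 mod 3299 = 1057, then multiply by 352 repeatedly:
  352^994=1057  352^995=2576  352^996=2826  352^997=1753  352^998=143
  352^999=851  352^1000=2642  352^1001=2965  352^1002=1196  352^1003=2019
  352^1004=1403  352^1005=2305  352^1006=3105  352^1007=991  352^1008=2437
  352^1009=84  352^1010=3176  352^1011=2890  352^1012=1188  352^1013=2502
  352^1014=3170  352^1015=778  352^1016=39  352^1017=532
Found 532 at exponent 1017.

1017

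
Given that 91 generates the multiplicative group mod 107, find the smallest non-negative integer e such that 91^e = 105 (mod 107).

Baby-step giant-step with m = ceil(sqrt(106)) = 11.
Baby table (91^j mod 107 for j=0..10):
  0:1  1:91  2:42  3:77  4:52  5:24  6:44  7:45
  8:29  9:71  10:41
Giant step factor: 91^(-11) ≡ 84 (mod 107).
Scan 105·84^i mod 107 for i = 0, 1, …:
  i=0: 105   i=1: 46   i=2: 12   i=3: 45
Match at i=3, j=7: e = 3·11 + 7 = 40.

40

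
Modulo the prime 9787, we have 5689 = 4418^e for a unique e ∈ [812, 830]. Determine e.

818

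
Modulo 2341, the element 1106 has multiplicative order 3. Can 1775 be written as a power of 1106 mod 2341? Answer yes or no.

no

⟨1106⟩ has order 3; its elements mod 2341 are {1, 1106, 1234}.
1775 is not in this set.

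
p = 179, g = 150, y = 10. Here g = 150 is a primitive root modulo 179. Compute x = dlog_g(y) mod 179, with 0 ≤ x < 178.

103

Baby-step giant-step with m = ceil(sqrt(178)) = 14.
Baby table (150^j mod 179 for j=0..13):
  0:1  1:150  2:125  3:134  4:52  5:103  6:56  7:166
  8:19  9:165  10:48  11:40  12:93  13:167
Giant step factor: 150^(-14) ≡ 161 (mod 179).
Scan 10·161^i mod 179 for i = 0, 1, …:
  i=0: 10   i=1: 178   i=2: 18   i=3: 34
  i=4: 104   i=5: 97   i=6: 44   i=7: 103
Match at i=7, j=5: x = 7·14 + 5 = 103.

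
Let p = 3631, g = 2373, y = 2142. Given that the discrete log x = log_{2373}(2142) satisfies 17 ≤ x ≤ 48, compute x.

Compute 2373^17 mod 3631 = 3064, then multiply by 2373 repeatedly:
  2373^17=3064  2373^18=1610  2373^19=718  2373^20=875  2373^21=3074
  2373^22=3554  2373^23=2460  2373^24=2563  2373^25=74  2373^26=1314
  2373^27=2724  2373^28=872  2373^29=3217  2373^30=1579  2373^31=3406
  2373^32=3463  2373^33=746  2373^34=1961  2373^35=2142
Found 2142 at exponent 35.

35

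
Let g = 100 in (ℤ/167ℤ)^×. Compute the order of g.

83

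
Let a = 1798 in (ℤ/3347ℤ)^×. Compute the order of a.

1673

The order of 1798 must divide p − 1 = 3346 = 2 · 7 · 239.
Divisors: 1, 2, 7, 14, 239, 478, 1673, 3346.
Check each in increasing order: 1798^1 ≡ 1798;  1798^2 ≡ 2949;  1798^7 ≡ 3219;  1798^14 ≡ 2996;  1798^239 ≡ 185;  1798^478 ≡ 755;  1798^1673 ≡ 1.
Smallest exponent giving 1 is 1673.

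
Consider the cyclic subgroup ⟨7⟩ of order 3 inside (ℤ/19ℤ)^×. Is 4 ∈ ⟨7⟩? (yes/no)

no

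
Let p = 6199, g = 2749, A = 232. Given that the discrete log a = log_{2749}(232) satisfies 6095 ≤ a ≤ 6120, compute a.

6104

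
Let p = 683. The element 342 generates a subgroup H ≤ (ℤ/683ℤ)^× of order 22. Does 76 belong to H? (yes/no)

no

76 ∈ ⟨342⟩ iff 76^22 ≡ 1 (mod 683), since |⟨342⟩| = 22.
76^22 mod 683 = 350.
Since 350 ≠ 1, 76 does not lie in the subgroup.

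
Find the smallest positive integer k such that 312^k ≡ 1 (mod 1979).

The order of 312 must divide p − 1 = 1978 = 2 · 23 · 43.
Divisors: 1, 2, 23, 43, 46, 86, 989, 1978.
Check each in increasing order: 312^1 ≡ 312;  312^2 ≡ 373;  312^23 ≡ 1631;  312^43 ≡ 1978;  312^46 ≡ 385;  312^86 ≡ 1.
Smallest exponent giving 1 is 86.

86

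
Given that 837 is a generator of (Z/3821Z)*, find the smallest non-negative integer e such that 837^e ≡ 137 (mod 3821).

2390

Baby-step giant-step with m = ceil(sqrt(3820)) = 62.
Baby table (837^j mod 3821 for j=0..61):
  0:1  1:837  2:1326  3:1772  4:616  5:3578  6:2943  7:2567
  8:1177  9:3152  10:1734  11:3199  12:2863  13:564  14:2085  15:2769
  16:2127  17:3534  18:504  19:1538  20:3450  21:2795  22:963  23:3621
  24:724  25:2270  26:953  27:2893  28:2748  29:3655  30:2435  31:1502
  32:65  33:911  34:2128  35:550  36:1830  37:3310  38:245  39:2552
  40:85  41:2367  42:1901  43:1601  44:2687  45:2271  46:1790  47:398
  48:699  49:450  50:2192  51:624  52:2632  53:2088  54:1459  55:2284
  56:1208  57:2352  58:809  59:816  60:2854  61:673
Giant step factor: 837^(-62) ≡ 741 (mod 3821).
Scan 137·741^i mod 3821 for i = 0, 1, …:
  i=0: 137   i=1: 2171   i=2: 70   i=3: 2197
  i=4: 231   i=5: 3047   i=6: 3437   i=7: 2031
  i=8: 3318   i=9: 1735     …   i=37: 3334
  i=38: 2128
Match at i=38, j=34: e = 38·62 + 34 = 2390.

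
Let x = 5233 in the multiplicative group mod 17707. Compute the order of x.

5902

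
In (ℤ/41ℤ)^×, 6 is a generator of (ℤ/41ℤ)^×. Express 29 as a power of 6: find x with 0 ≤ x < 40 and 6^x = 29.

7

Successive powers of 6 modulo 41:
  6^0=1  6^1=6  6^2=36  6^3=11  6^4=25  6^5=27
  6^6=39  6^7=29
So 6^7 ≡ 29 (mod 41), giving x = 7.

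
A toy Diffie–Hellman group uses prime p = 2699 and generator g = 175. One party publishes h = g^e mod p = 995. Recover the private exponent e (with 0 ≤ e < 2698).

1337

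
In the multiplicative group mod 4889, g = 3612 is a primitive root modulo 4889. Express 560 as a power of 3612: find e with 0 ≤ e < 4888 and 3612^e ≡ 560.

Baby-step giant-step with m = ceil(sqrt(4888)) = 70.
Baby table (3612^j mod 4889 for j=0..69):
  0:1  1:3612  2:2692  3:4172  4:1366  5:991  6:744  7:3267
  8:3247  9:4342  10:4281  11:3954  12:1079  13:815  14:602  15:3708
  16:2325  17:3487  18:980  19:124  20:2989  21:1356  22:3983  23:3158
  24:659  25:4254  26:4210  27:1730  28:618  29:2832  30:1396  31:1793
  32:3280  33:1313  34:226  35:4738  36:2156  37:4184  38:709  39:3961
  40:1918  41:103  42:472  43:3492  44:4373  45:3806  46:4293  47:3297
  48:4049  49:1989  50:2327  51:933  52:1475  53:3579  54:832  55:3338
  56:582  57:4803  58:2264  59:3160  60:2994  61:4749  62:2776  63:4462
  64:2600  65:4320  66:3041  67:3398  68:2186  69:97
Giant step factor: 3612^(-70) ≡ 1478 (mod 4889).
Scan 560·1478^i mod 4889 for i = 0, 1, …:
  i=0: 560   i=1: 1439   i=2: 127   i=3: 1924
  i=4: 3163   i=5: 1030   i=6: 1861   i=7: 2940
  i=8: 3888   i=9: 1889     …   i=15: 856
  i=16: 3806
Match at i=16, j=45: e = 16·70 + 45 = 1165.

1165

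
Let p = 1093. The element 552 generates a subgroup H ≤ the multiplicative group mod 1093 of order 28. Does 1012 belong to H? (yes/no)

yes

1012 ∈ ⟨552⟩ iff 1012^28 ≡ 1 (mod 1093), since |⟨552⟩| = 28.
1012^28 mod 1093 = 1.
Since 1 = 1, 1012 lies in the subgroup.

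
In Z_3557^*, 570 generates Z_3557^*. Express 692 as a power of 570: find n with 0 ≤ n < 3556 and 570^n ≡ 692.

3431

Baby-step giant-step with m = ceil(sqrt(3556)) = 60.
Baby table (570^j mod 3557 for j=0..59):
  0:1  1:570  2:1213  3:1352  4:2328  5:199  6:3163  7:3068
  8:2273  9:862  10:474  11:3405  12:2285  13:588  14:802  15:1844
  16:1765  17:2976  18:3188  19:3090  20:585  21:2649  22:1762  23:1266
  24:3106  25:2591  26:715  27:2052  28:2944  29:2733  30:3401  31:5
  32:2850  33:2508  34:3203  35:969  36:995  37:1587  38:1112  39:694
  40:753  41:2370  42:2797  43:754  44:2940  45:453  46:2106  47:1711
  48:652  49:1712  50:1222  51:2925  52:2574  53:1696  54:2773  55:1302
  56:2284  57:18  58:3146  59:492
Giant step factor: 570^(-60) ≡ 2325 (mod 3557).
Scan 692·2325^i mod 3557 for i = 0, 1, …:
  i=0: 692   i=1: 1136   i=2: 1906   i=3: 2985
  i=4: 418   i=5: 789   i=6: 2570   i=7: 3047
  i=8: 2288   i=9: 1885     …   i=56: 208
  i=57: 3405
Match at i=57, j=11: n = 57·60 + 11 = 3431.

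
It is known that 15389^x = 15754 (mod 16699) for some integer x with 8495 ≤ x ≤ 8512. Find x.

8507

Compute 15389^8495 mod 16699 = 2203, then multiply by 15389 repeatedly:
  15389^8495=2203  15389^8496=2997  15389^8497=14894  15389^8498=9991  15389^8499=3806
  15389^8500=7141  15389^8501=13429  15389^8502=8756  15389^8503=1853  15389^8504=10624
  15389^8505=9526  15389^8506=11792  15389^8507=15754
Found 15754 at exponent 8507.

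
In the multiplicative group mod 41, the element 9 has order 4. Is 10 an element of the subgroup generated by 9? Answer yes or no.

⟨9⟩ has order 4; its elements mod 41 are {1, 9, 32, 40}.
10 is not in this set.

no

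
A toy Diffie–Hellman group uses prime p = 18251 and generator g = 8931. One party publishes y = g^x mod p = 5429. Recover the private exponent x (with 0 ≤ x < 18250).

Baby-step giant-step with m = ceil(sqrt(18250)) = 136.
Baby table (8931^j mod 18251 for j=0..135):
  0:1  1:8931  2:5891  3:13139  4:8730  5:17609  6:15363  7:14186
  8:14975  9:16648  10:10642  11:10745  12:18088  13:4327  14:7070  15:11961
  16:588  17:13391  18:14469  19:5559  20:4709  21:5775  22:17450  23:661
  24:8318  25:6488  26:15654  27:3214  28:13662  29:7387  30:14183  31:6433
  32:17226  33:7727  34:2806  35:1763  36:12991  37:1014  38:3538  39:5397
  40:17967  41:485  42:6048  43:9979  44:2816  45:18069  46:17148  47:4647
  48:17834  49:17228  50:7338  51:14588  52:9790  53:12200  54:17981  55:16013
  56:15518  57:11415  58:15530  59:9081  60:13218  61:2490  62:8472  63:13037
  64:10318  65:759  66:7508  67:18025  68:7455  69:957  70:5499  71:16379
  72:17335  73:13903  74:6140  75:10336  76:15509  77:4040  78:17264  79:336
  80:7652  81:8268  82:16213  83:13120  84:3300  85:15186  86:2985  87:12575
  88:8922  89:16767  90:14873  91:18236  92:12043  93:2890  94:3676  95:15058
  96:9630  97:6818  98:6222  99:12638  100:5794  101:4629  102:3084  103:2445
  104:8099  105:3456  106:3095  107:9431  108:18147  109:1977  110:7870  111:2369
  112:4630  113:12015  114:8336  115:2987  116:12186  117:2453  118:6543  119:14082
  120:16952  121:6267  122:13011  123:15375  124:11852  125:12663  126:10057  127:5896
  128:3041  129:1683  130:10300  131:4260  132:10976  133:535  134:14574  135:12513
Giant step factor: 8931^(-136) ≡ 8350 (mod 18251).
Scan 5429·8350^i mod 18251 for i = 0, 1, …:
  i=0: 5429   i=1: 14917   i=2: 12126   i=3: 13803
  i=4: 18236
Match at i=4, j=91: x = 4·136 + 91 = 635.

635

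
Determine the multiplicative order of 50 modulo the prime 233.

The order of 50 must divide p − 1 = 232 = 2^3 · 29.
Divisors: 1, 2, 4, 8, 29, 58, 116, 232.
Check each in increasing order: 50^1 ≡ 50;  50^2 ≡ 170;  50^4 ≡ 8;  50^8 ≡ 64;  50^29 ≡ 144;  50^58 ≡ 232;  50^116 ≡ 1.
Smallest exponent giving 1 is 116.

116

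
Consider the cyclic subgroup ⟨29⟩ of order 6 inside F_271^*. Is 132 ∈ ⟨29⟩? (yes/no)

no

⟨29⟩ has order 6; its elements mod 271 are {1, 28, 29, 242, 243, 270}.
132 is not in this set.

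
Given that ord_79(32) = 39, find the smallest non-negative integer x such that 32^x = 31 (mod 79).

Successive powers of 32 modulo 79:
  32^0=1  32^1=32  32^2=76  32^3=62  32^4=9  32^5=51
  32^6=52  32^7=5  32^8=2  32^9=64  32^10=73  32^11=45
  32^12=18  32^13=23  32^14=25  32^15=10  32^16=4  32^17=49
  32^18=67  32^19=11  32^20=36  32^21=46  32^22=50  32^23=20
  32^24=8  32^25=19  32^26=55  32^27=22  32^28=72  32^29=13
  32^30=21  32^31=40  32^32=16  32^33=38  32^34=31
So 32^34 ≡ 31 (mod 79), giving x = 34.

34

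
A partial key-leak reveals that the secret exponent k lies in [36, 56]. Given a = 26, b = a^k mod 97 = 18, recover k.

Compute 26^36 mod 97 = 64, then multiply by 26 repeatedly:
  26^36=64  26^37=15  26^38=2  26^39=52  26^40=91
  26^41=38  26^42=18
Found 18 at exponent 42.

42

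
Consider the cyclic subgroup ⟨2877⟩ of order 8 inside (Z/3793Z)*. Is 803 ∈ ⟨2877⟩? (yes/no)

803 ∈ ⟨2877⟩ iff 803^8 ≡ 1 (mod 3793), since |⟨2877⟩| = 8.
803^8 mod 3793 = 1.
Since 1 = 1, 803 lies in the subgroup.

yes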